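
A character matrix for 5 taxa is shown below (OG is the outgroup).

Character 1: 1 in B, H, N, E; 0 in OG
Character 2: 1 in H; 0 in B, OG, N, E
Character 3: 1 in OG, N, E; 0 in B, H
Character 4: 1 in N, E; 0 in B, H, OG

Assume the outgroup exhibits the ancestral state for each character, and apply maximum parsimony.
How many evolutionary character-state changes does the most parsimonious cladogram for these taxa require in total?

Character polarity is set by the outgroup: the derived state is whichever differs from the outgroup's state, so for Character 3 the derived state is '0', and for the remaining characters it is '1'.
Character 1 (derived state '1') is shared by all ingroup taxa — unites the whole ingroup.
Character 2 (derived state '1') is unique to H (autapomorphy; uninformative for grouping).
Character 3 (derived state '0') is shared by B and H — a synapomorphy uniting that clade.
Character 4 (derived state '1') is shared by E and N — a synapomorphy uniting that clade.
Most parsimonious ingroup topology: ((E,N),(B,H)).
Changes per character on this tree: Character 1: 1; Character 2: 1; Character 3: 1; Character 4: 1.
Total = 4.

4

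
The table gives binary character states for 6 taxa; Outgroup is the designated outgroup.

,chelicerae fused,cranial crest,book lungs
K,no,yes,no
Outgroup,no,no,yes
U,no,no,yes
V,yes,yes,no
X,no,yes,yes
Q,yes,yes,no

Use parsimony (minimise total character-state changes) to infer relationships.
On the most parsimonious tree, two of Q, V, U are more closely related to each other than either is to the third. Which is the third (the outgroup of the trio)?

Character polarity is set by the outgroup: the derived state is whichever differs from the outgroup's state, so for book lungs the derived state is 'no', and for the remaining characters it is 'yes'.
Only Q and V show the derived state 'yes' for chelicerae fused, supporting them as a clade.
Only K, Q, V, and X show the derived state 'yes' for cranial crest, supporting them as a clade.
book lungs: derived state 'no' in K, Q, and V only — synapomorphy for {K, Q, V}.
Most parsimonious ingroup topology: ((X,(K,(V,Q))),U).
Q and V share a more recent common ancestor with each other than either does with U, so U is the least closely related of the three.

U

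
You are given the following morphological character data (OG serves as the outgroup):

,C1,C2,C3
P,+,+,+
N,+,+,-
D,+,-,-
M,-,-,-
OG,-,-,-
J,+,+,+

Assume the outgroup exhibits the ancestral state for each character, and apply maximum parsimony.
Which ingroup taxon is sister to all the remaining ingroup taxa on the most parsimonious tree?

The outgroup has state '-' for every character, so '+' is the derived state throughout.
C1: derived state '+' in D, J, N, and P only — synapomorphy for {D, J, N, P}.
C2: derived state '+' in J, N, and P only — synapomorphy for {J, N, P}.
Only J and P show the derived state '+' for C3, supporting them as a clade.
Most parsimonious ingroup topology: ((D,((J,P),N)),M).
M is sister to the clade containing all other ingroup taxa, so it is the earliest-diverging (most basal) ingroup lineage.

M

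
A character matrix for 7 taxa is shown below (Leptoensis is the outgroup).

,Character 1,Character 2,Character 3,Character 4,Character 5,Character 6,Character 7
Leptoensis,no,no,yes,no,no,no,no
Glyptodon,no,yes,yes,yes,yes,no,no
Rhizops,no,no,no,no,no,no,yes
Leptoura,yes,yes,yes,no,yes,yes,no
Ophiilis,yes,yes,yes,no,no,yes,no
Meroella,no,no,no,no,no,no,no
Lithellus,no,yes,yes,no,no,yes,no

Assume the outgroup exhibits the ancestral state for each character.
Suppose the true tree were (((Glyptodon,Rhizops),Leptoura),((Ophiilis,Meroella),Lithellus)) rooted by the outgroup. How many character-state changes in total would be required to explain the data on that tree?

14

Map each character onto (((Glyptodon,Rhizops),Leptoura),((Ophiilis,Meroella),Lithellus)) (rooted by Leptoensis) and count the minimum state changes it requires (Fitch parsimony):
Character 1: 2; Character 2: 3; Character 3: 2; Character 4: 1; Character 5: 2; Character 6: 3; Character 7: 1.
Total tree length = 14.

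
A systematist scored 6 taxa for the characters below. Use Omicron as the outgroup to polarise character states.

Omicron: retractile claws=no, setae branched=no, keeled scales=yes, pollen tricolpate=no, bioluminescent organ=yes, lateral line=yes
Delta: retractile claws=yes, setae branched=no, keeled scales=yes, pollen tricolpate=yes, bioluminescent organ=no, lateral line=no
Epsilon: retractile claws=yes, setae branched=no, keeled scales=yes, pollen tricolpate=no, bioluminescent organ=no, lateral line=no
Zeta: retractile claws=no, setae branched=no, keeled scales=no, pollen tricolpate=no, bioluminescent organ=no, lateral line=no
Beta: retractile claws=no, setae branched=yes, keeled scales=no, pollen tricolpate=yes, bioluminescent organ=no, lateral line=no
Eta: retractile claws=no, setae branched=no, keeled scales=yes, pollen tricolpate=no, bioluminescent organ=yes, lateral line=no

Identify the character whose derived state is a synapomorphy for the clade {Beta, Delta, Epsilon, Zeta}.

bioluminescent organ

Character polarity is set by the outgroup: the derived state is whichever differs from the outgroup's state, so for keeled scales, bioluminescent organ, lateral line the derived state is 'no', and for the remaining characters it is 'yes'.
Only Delta and Epsilon show the derived state 'yes' for retractile claws, supporting them as a clade.
setae branched: derived state 'yes' in Beta only — an autapomorphy, so it tells us nothing about relationships among taxa.
Only Beta and Zeta show the derived state 'no' for keeled scales, supporting them as a clade.
pollen tricolpate (state 'yes') occurs in Beta and Delta but conflicts with the nesting implied by the other characters — most parsimoniously interpreted as homoplasy.
bioluminescent organ: derived state 'no' in Beta, Delta, Epsilon, and Zeta only — synapomorphy for {Beta, Delta, Epsilon, Zeta}.
All ingroup taxa share the derived state 'no' for lateral line; it defines the ingroup but does not resolve relationships within it.
Most parsimonious ingroup topology: (((Delta,Epsilon),(Zeta,Beta)),Eta).
The clade {Beta, Delta, Epsilon, Zeta} is supported by bioluminescent organ: its derived state 'no' occurs in exactly those taxa and in no other taxon (including the outgroup).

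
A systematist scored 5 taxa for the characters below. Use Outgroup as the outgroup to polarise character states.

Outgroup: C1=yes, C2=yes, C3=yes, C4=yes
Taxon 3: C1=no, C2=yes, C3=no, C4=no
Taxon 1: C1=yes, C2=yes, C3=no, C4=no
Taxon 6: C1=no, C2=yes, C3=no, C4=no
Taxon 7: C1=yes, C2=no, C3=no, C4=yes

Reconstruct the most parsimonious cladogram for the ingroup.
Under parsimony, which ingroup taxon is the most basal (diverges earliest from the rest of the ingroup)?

The outgroup has state 'yes' for every character, so 'no' is the derived state throughout.
Only Taxon 3 and Taxon 6 show the derived state 'no' for C1, supporting them as a clade.
C2: derived state 'no' in Taxon 7 only — an autapomorphy, so it tells us nothing about relationships among taxa.
C3 (derived state 'no') is shared by all ingroup taxa — unites the whole ingroup.
C4: derived state 'no' in Taxon 1, Taxon 3, and Taxon 6 only — synapomorphy for {Taxon 1, Taxon 3, Taxon 6}.
Most parsimonious ingroup topology: (((Taxon 3,Taxon 6),Taxon 1),Taxon 7).
Taxon 7 is sister to the clade containing all other ingroup taxa, so it is the earliest-diverging (most basal) ingroup lineage.

Taxon 7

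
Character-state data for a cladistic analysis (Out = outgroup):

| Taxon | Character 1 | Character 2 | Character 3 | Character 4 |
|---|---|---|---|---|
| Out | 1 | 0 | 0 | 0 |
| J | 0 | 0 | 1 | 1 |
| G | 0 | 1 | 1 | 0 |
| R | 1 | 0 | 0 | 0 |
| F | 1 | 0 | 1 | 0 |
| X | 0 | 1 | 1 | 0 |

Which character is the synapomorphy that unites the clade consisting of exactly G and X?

Character polarity is set by the outgroup: the derived state is whichever differs from the outgroup's state, so for Character 1 the derived state is '0', and for the remaining characters it is '1'.
Only G, J, and X show the derived state '0' for Character 1, supporting them as a clade.
Character 2: derived state '1' in G and X only — synapomorphy for {G, X}.
Only F, G, J, and X show the derived state '1' for Character 3, supporting them as a clade.
Character 4 (derived state '1') is unique to J (autapomorphy; uninformative for grouping).
Most parsimonious ingroup topology: (((J,(G,X)),F),R).
The clade {G, X} is supported by Character 2: its derived state '1' occurs in exactly those taxa and in no other taxon (including the outgroup).

Character 2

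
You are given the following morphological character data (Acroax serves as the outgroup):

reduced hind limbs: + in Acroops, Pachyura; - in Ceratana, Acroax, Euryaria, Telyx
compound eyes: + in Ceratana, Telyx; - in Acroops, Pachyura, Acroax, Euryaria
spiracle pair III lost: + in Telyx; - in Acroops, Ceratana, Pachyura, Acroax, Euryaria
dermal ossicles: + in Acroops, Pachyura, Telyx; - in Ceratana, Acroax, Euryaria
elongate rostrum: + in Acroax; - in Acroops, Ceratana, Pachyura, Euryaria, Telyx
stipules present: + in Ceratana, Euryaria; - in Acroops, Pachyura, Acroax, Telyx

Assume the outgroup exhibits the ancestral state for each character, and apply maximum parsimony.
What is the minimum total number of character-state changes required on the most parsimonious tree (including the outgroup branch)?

Character polarity is set by the outgroup: the derived state is whichever differs from the outgroup's state, so for elongate rostrum the derived state is '-', and for the remaining characters it is '+'.
reduced hind limbs (derived state '+') is shared by Acroops and Pachyura — a synapomorphy uniting that clade.
compound eyes groups Ceratana and Telyx, which is incompatible with the clades supported by the remaining characters; treating it as convergent (homoplasy) costs fewer steps than any alternative tree.
spiracle pair III lost: derived state '+' in Telyx only — an autapomorphy, so it tells us nothing about relationships among taxa.
dermal ossicles: derived state '+' in Acroops, Pachyura, and Telyx only — synapomorphy for {Acroops, Pachyura, Telyx}.
All ingroup taxa share the derived state '-' for elongate rostrum; it defines the ingroup but does not resolve relationships within it.
stipules present: derived state '+' in Ceratana and Euryaria only — synapomorphy for {Ceratana, Euryaria}.
Most parsimonious ingroup topology: ((Ceratana,Euryaria),((Pachyura,Acroops),Telyx)).
Changes per character on this tree: reduced hind limbs: 1; compound eyes: 2; spiracle pair III lost: 1; dermal ossicles: 1; elongate rostrum: 1; stipules present: 1.
Total = 7.

7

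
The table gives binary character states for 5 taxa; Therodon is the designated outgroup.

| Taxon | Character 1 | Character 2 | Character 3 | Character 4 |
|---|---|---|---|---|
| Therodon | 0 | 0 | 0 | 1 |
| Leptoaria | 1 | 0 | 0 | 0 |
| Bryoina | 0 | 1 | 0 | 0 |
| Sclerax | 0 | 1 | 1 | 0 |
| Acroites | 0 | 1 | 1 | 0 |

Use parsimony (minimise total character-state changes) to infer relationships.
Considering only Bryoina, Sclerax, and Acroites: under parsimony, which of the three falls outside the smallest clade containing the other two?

Bryoina

Character polarity is set by the outgroup: the derived state is whichever differs from the outgroup's state, so for Character 4 the derived state is '0', and for the remaining characters it is '1'.
Character 1 (derived state '1') is unique to Leptoaria (autapomorphy; uninformative for grouping).
Only Acroites, Bryoina, and Sclerax show the derived state '1' for Character 2, supporting them as a clade.
Character 3 (derived state '1') is shared by Acroites and Sclerax — a synapomorphy uniting that clade.
All ingroup taxa share the derived state '0' for Character 4; it defines the ingroup but does not resolve relationships within it.
Most parsimonious ingroup topology: (Leptoaria,(Bryoina,(Sclerax,Acroites))).
Sclerax and Acroites share a more recent common ancestor with each other than either does with Bryoina, so Bryoina is the least closely related of the three.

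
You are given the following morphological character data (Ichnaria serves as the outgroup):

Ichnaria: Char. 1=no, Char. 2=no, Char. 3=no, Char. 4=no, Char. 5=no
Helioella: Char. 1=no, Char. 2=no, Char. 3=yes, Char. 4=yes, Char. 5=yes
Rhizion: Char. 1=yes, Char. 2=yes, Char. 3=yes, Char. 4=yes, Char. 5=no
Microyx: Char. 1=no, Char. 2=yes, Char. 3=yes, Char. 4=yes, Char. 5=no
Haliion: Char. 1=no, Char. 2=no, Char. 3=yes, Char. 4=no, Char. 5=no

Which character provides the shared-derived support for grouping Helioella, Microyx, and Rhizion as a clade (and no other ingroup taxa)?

The outgroup has state 'no' for every character, so 'yes' is the derived state throughout.
Char. 1: derived state 'yes' in Rhizion only — an autapomorphy, so it tells us nothing about relationships among taxa.
Char. 2 (derived state 'yes') is shared by Microyx and Rhizion — a synapomorphy uniting that clade.
Char. 3 (derived state 'yes') is shared by all ingroup taxa — unites the whole ingroup.
Char. 4: derived state 'yes' in Helioella, Microyx, and Rhizion only — synapomorphy for {Helioella, Microyx, Rhizion}.
Char. 5: derived state 'yes' in Helioella only — an autapomorphy, so it tells us nothing about relationships among taxa.
Most parsimonious ingroup topology: ((Helioella,(Rhizion,Microyx)),Haliion).
The clade {Helioella, Microyx, Rhizion} is supported by Char. 4: its derived state 'yes' occurs in exactly those taxa and in no other taxon (including the outgroup).

Char. 4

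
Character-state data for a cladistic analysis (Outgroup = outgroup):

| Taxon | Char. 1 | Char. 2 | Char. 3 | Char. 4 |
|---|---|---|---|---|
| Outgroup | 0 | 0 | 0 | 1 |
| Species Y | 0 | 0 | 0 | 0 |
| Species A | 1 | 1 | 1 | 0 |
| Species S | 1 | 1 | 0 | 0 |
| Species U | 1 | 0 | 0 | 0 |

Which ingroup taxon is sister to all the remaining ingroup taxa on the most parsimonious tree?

Species Y

Character polarity is set by the outgroup: the derived state is whichever differs from the outgroup's state, so for Char. 4 the derived state is '0', and for the remaining characters it is '1'.
Char. 1 (derived state '1') is shared by Species A, Species S, and Species U — a synapomorphy uniting that clade.
Char. 2 (derived state '1') is shared by Species A and Species S — a synapomorphy uniting that clade.
Char. 3: derived state '1' in Species A only — an autapomorphy, so it tells us nothing about relationships among taxa.
All ingroup taxa share the derived state '0' for Char. 4; it defines the ingroup but does not resolve relationships within it.
Most parsimonious ingroup topology: (Species Y,((Species A,Species S),Species U)).
Species Y is sister to the clade containing all other ingroup taxa, so it is the earliest-diverging (most basal) ingroup lineage.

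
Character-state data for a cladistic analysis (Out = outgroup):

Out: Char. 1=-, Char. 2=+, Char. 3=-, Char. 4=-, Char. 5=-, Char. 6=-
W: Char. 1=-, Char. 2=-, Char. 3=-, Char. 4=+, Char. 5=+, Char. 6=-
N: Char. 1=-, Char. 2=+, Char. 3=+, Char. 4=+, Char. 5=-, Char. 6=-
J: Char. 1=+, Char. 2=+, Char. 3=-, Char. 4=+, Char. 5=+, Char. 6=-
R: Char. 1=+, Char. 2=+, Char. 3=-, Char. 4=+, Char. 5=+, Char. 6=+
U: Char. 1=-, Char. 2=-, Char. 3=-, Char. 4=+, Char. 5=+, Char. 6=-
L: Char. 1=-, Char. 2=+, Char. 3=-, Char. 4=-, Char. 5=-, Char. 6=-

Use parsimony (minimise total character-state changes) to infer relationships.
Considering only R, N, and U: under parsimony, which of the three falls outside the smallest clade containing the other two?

N

Character polarity is set by the outgroup: the derived state is whichever differs from the outgroup's state, so for Char. 2 the derived state is '-', and for the remaining characters it is '+'.
Char. 1: derived state '+' in J and R only — synapomorphy for {J, R}.
Char. 2: derived state '-' in U and W only — synapomorphy for {U, W}.
Char. 3: derived state '+' in N only — an autapomorphy, so it tells us nothing about relationships among taxa.
Char. 4 (derived state '+') is shared by J, N, R, U, and W — a synapomorphy uniting that clade.
Char. 5 (derived state '+') is shared by J, R, U, and W — a synapomorphy uniting that clade.
Char. 6: derived state '+' in R only — an autapomorphy, so it tells us nothing about relationships among taxa.
Most parsimonious ingroup topology: ((((W,U),(J,R)),N),L).
R and U share a more recent common ancestor with each other than either does with N, so N is the least closely related of the three.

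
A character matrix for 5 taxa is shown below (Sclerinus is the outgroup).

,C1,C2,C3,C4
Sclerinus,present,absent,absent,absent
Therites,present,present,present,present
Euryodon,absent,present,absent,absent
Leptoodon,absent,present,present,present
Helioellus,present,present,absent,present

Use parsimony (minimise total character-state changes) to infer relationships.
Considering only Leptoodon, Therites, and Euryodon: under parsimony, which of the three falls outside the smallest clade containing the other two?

Euryodon

Character polarity is set by the outgroup: the derived state is whichever differs from the outgroup's state, so for C1 the derived state is 'absent', and for the remaining characters it is 'present'.
C1 groups Euryodon and Leptoodon, which is incompatible with the clades supported by the remaining characters; treating it as convergent (homoplasy) costs fewer steps than any alternative tree.
C2 (derived state 'present') is shared by all ingroup taxa — unites the whole ingroup.
C3: derived state 'present' in Leptoodon and Therites only — synapomorphy for {Leptoodon, Therites}.
C4 (derived state 'present') is shared by Helioellus, Leptoodon, and Therites — a synapomorphy uniting that clade.
Most parsimonious ingroup topology: (((Therites,Leptoodon),Helioellus),Euryodon).
Therites and Leptoodon share a more recent common ancestor with each other than either does with Euryodon, so Euryodon is the least closely related of the three.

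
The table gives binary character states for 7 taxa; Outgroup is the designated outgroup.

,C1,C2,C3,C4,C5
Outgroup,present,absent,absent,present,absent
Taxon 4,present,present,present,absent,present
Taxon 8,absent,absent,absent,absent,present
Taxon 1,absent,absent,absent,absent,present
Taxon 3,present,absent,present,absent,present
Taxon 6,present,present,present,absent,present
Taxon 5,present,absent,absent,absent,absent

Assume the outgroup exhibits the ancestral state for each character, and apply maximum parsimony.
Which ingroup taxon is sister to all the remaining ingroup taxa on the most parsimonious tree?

Taxon 5

Character polarity is set by the outgroup: the derived state is whichever differs from the outgroup's state, so for C1, C4 the derived state is 'absent', and for the remaining characters it is 'present'.
Only Taxon 1 and Taxon 8 show the derived state 'absent' for C1, supporting them as a clade.
C2 (derived state 'present') is shared by Taxon 4 and Taxon 6 — a synapomorphy uniting that clade.
C3: derived state 'present' in Taxon 3, Taxon 4, and Taxon 6 only — synapomorphy for {Taxon 3, Taxon 4, Taxon 6}.
All ingroup taxa share the derived state 'absent' for C4; it defines the ingroup but does not resolve relationships within it.
Only Taxon 1, Taxon 3, Taxon 4, Taxon 6, and Taxon 8 show the derived state 'present' for C5, supporting them as a clade.
Most parsimonious ingroup topology: ((((Taxon 4,Taxon 6),Taxon 3),(Taxon 8,Taxon 1)),Taxon 5).
Taxon 5 is sister to the clade containing all other ingroup taxa, so it is the earliest-diverging (most basal) ingroup lineage.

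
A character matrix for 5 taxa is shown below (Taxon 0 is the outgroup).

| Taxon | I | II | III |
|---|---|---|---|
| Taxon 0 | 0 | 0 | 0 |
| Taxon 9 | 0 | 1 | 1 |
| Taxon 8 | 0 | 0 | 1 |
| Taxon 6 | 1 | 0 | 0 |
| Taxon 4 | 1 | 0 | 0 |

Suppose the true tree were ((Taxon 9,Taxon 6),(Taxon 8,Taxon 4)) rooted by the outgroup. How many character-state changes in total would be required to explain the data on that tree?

Map each character onto ((Taxon 9,Taxon 6),(Taxon 8,Taxon 4)) (rooted by Taxon 0) and count the minimum state changes it requires (Fitch parsimony):
I: 2; II: 1; III: 2.
Total tree length = 5.

5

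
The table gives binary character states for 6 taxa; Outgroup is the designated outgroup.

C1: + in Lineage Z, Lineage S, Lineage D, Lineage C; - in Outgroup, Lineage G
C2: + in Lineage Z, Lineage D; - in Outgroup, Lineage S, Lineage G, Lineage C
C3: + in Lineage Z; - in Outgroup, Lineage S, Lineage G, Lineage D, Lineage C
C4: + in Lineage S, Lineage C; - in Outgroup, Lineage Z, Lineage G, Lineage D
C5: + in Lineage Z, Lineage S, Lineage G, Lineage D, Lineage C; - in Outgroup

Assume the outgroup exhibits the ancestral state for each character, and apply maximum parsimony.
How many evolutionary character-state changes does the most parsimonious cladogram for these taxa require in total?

5

The outgroup has state '-' for every character, so '+' is the derived state throughout.
C1: derived state '+' in Lineage C, Lineage D, Lineage S, and Lineage Z only — synapomorphy for {Lineage C, Lineage D, Lineage S, Lineage Z}.
C2 (derived state '+') is shared by Lineage D and Lineage Z — a synapomorphy uniting that clade.
C3: derived state '+' in Lineage Z only — an autapomorphy, so it tells us nothing about relationships among taxa.
C4: derived state '+' in Lineage C and Lineage S only — synapomorphy for {Lineage C, Lineage S}.
C5 (derived state '+') is shared by all ingroup taxa — unites the whole ingroup.
Most parsimonious ingroup topology: (((Lineage Z,Lineage D),(Lineage S,Lineage C)),Lineage G).
Changes per character on this tree: C1: 1; C2: 1; C3: 1; C4: 1; C5: 1.
Total = 5.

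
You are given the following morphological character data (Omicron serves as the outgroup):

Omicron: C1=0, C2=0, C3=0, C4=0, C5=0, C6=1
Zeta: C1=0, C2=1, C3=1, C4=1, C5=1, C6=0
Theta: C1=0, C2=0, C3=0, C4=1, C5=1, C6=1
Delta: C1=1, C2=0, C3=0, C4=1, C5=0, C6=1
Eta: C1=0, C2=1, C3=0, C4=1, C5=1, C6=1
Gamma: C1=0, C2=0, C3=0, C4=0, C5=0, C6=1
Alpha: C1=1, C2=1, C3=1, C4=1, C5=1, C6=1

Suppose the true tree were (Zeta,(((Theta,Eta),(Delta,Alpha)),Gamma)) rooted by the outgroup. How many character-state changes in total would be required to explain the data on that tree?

Map each character onto (Zeta,(((Theta,Eta),(Delta,Alpha)),Gamma)) (rooted by Omicron) and count the minimum state changes it requires (Fitch parsimony):
C1: 1; C2: 3; C3: 2; C4: 2; C5: 3; C6: 1.
Total tree length = 12.

12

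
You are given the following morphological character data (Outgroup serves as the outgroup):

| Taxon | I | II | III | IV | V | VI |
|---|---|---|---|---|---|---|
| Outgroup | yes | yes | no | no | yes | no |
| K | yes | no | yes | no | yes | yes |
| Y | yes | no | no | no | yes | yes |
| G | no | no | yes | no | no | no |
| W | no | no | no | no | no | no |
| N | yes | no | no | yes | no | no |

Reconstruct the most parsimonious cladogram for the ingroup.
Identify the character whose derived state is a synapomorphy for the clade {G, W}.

Character polarity is set by the outgroup: the derived state is whichever differs from the outgroup's state, so for I, II, V the derived state is 'no', and for the remaining characters it is 'yes'.
I (derived state 'no') is shared by G and W — a synapomorphy uniting that clade.
All ingroup taxa share the derived state 'no' for II; it defines the ingroup but does not resolve relationships within it.
III groups G and K, which is incompatible with the clades supported by the remaining characters; treating it as convergent (homoplasy) costs fewer steps than any alternative tree.
IV: derived state 'yes' in N only — an autapomorphy, so it tells us nothing about relationships among taxa.
V: derived state 'no' in G, N, and W only — synapomorphy for {G, N, W}.
VI: derived state 'yes' in K and Y only — synapomorphy for {K, Y}.
Most parsimonious ingroup topology: ((K,Y),((G,W),N)).
The clade {G, W} is supported by I: its derived state 'no' occurs in exactly those taxa and in no other taxon (including the outgroup).

I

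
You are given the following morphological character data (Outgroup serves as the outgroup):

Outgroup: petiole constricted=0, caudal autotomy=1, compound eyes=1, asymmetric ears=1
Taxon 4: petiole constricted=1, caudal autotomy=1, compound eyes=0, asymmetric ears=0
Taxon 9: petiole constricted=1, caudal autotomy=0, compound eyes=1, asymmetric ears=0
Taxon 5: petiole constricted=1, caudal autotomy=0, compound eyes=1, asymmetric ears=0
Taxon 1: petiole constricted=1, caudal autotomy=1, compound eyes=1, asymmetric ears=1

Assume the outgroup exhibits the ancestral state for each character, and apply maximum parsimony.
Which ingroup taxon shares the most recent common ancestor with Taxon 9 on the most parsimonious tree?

Character polarity is set by the outgroup: the derived state is whichever differs from the outgroup's state, so for caudal autotomy, compound eyes, asymmetric ears the derived state is '0', and for the remaining characters it is '1'.
petiole constricted (derived state '1') is shared by all ingroup taxa — unites the whole ingroup.
caudal autotomy (derived state '0') is shared by Taxon 5 and Taxon 9 — a synapomorphy uniting that clade.
compound eyes (derived state '0') is unique to Taxon 4 (autapomorphy; uninformative for grouping).
Only Taxon 4, Taxon 5, and Taxon 9 show the derived state '0' for asymmetric ears, supporting them as a clade.
Most parsimonious ingroup topology: ((Taxon 4,(Taxon 9,Taxon 5)),Taxon 1).
Taxon 9 and Taxon 5 form a cherry on this tree, so they are sister taxa.

Taxon 5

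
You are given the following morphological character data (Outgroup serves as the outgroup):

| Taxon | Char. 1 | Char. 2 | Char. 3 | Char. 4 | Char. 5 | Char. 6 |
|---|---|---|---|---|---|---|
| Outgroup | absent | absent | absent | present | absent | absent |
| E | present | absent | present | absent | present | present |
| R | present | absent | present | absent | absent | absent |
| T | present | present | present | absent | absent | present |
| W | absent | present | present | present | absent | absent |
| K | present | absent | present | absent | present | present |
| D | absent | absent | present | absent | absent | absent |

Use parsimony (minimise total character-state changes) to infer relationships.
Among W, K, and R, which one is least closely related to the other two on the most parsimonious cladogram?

W

Character polarity is set by the outgroup: the derived state is whichever differs from the outgroup's state, so for Char. 4 the derived state is 'absent', and for the remaining characters it is 'present'.
Only E, K, R, and T show the derived state 'present' for Char. 1, supporting them as a clade.
Char. 2 groups T and W, which is incompatible with the clades supported by the remaining characters; treating it as convergent (homoplasy) costs fewer steps than any alternative tree.
Char. 3 (derived state 'present') is shared by all ingroup taxa — unites the whole ingroup.
Only D, E, K, R, and T show the derived state 'absent' for Char. 4, supporting them as a clade.
Char. 5: derived state 'present' in E and K only — synapomorphy for {E, K}.
Char. 6: derived state 'present' in E, K, and T only — synapomorphy for {E, K, T}.
Most parsimonious ingroup topology: (((((E,K),T),R),D),W).
R and K share a more recent common ancestor with each other than either does with W, so W is the least closely related of the three.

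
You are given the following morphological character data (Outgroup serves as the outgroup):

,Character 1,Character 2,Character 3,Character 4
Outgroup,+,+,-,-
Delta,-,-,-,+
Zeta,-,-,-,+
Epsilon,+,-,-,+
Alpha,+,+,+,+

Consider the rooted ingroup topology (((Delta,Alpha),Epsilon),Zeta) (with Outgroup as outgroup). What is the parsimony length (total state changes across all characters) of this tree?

6

Map each character onto (((Delta,Alpha),Epsilon),Zeta) (rooted by Outgroup) and count the minimum state changes it requires (Fitch parsimony):
Character 1: 2; Character 2: 2; Character 3: 1; Character 4: 1.
Total tree length = 6.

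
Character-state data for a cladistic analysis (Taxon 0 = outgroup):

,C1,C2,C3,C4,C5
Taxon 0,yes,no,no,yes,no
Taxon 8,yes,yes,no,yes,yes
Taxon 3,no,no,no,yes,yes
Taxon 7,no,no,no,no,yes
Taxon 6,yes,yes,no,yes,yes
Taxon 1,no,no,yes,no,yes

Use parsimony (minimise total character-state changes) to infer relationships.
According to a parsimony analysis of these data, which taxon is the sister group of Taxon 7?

Taxon 1

Character polarity is set by the outgroup: the derived state is whichever differs from the outgroup's state, so for C1, C4 the derived state is 'no', and for the remaining characters it is 'yes'.
C1 (derived state 'no') is shared by Taxon 1, Taxon 3, and Taxon 7 — a synapomorphy uniting that clade.
Only Taxon 6 and Taxon 8 show the derived state 'yes' for C2, supporting them as a clade.
C3 (derived state 'yes') is unique to Taxon 1 (autapomorphy; uninformative for grouping).
C4 (derived state 'no') is shared by Taxon 1 and Taxon 7 — a synapomorphy uniting that clade.
C5 (derived state 'yes') is shared by all ingroup taxa — unites the whole ingroup.
Most parsimonious ingroup topology: ((Taxon 8,Taxon 6),(Taxon 3,(Taxon 7,Taxon 1))).
Taxon 7 and Taxon 1 form a cherry on this tree, so they are sister taxa.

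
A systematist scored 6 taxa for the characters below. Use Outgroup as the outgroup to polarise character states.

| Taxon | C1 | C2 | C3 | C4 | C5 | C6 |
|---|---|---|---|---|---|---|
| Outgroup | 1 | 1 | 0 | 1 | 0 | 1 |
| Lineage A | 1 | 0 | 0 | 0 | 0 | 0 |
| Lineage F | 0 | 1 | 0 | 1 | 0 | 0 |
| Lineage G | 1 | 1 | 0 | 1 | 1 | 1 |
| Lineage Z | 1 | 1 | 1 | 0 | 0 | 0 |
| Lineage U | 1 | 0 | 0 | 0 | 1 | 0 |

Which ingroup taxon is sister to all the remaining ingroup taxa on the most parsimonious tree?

Lineage G

Character polarity is set by the outgroup: the derived state is whichever differs from the outgroup's state, so for C1, C2, C4, C6 the derived state is '0', and for the remaining characters it is '1'.
C1 (derived state '0') is unique to Lineage F (autapomorphy; uninformative for grouping).
C2 (derived state '0') is shared by Lineage A and Lineage U — a synapomorphy uniting that clade.
C3 (derived state '1') is unique to Lineage Z (autapomorphy; uninformative for grouping).
C4 (derived state '0') is shared by Lineage A, Lineage U, and Lineage Z — a synapomorphy uniting that clade.
C5 groups Lineage G and Lineage U, which is incompatible with the clades supported by the remaining characters; treating it as convergent (homoplasy) costs fewer steps than any alternative tree.
Only Lineage A, Lineage F, Lineage U, and Lineage Z show the derived state '0' for C6, supporting them as a clade.
Most parsimonious ingroup topology: ((((Lineage A,Lineage U),Lineage Z),Lineage F),Lineage G).
Lineage G is sister to the clade containing all other ingroup taxa, so it is the earliest-diverging (most basal) ingroup lineage.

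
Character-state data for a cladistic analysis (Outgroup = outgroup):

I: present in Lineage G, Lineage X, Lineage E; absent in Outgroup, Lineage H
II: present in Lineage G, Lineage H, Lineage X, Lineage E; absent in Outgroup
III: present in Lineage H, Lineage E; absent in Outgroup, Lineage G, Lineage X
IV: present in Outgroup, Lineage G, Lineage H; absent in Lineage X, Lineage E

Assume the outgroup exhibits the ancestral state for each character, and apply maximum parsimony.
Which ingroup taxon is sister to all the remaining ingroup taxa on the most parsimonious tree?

Lineage H

Character polarity is set by the outgroup: the derived state is whichever differs from the outgroup's state, so for IV the derived state is 'absent', and for the remaining characters it is 'present'.
I: derived state 'present' in Lineage E, Lineage G, and Lineage X only — synapomorphy for {Lineage E, Lineage G, Lineage X}.
II (derived state 'present') is shared by all ingroup taxa — unites the whole ingroup.
III groups Lineage E and Lineage H, which is incompatible with the clades supported by the remaining characters; treating it as convergent (homoplasy) costs fewer steps than any alternative tree.
IV: derived state 'absent' in Lineage E and Lineage X only — synapomorphy for {Lineage E, Lineage X}.
Most parsimonious ingroup topology: ((Lineage G,(Lineage X,Lineage E)),Lineage H).
Lineage H is sister to the clade containing all other ingroup taxa, so it is the earliest-diverging (most basal) ingroup lineage.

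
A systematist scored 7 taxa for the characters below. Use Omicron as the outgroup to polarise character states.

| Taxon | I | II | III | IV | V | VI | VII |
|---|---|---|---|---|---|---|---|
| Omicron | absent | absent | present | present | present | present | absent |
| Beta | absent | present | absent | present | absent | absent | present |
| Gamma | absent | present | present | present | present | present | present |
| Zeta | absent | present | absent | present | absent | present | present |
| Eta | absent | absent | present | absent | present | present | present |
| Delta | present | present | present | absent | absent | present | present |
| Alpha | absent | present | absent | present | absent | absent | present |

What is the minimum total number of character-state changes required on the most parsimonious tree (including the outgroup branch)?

8

Character polarity is set by the outgroup: the derived state is whichever differs from the outgroup's state, so for III, IV, V, VI the derived state is 'absent', and for the remaining characters it is 'present'.
I: derived state 'present' in Delta only — an autapomorphy, so it tells us nothing about relationships among taxa.
II (derived state 'present') is shared by Alpha, Beta, Delta, Gamma, and Zeta — a synapomorphy uniting that clade.
Only Alpha, Beta, and Zeta show the derived state 'absent' for III, supporting them as a clade.
IV (state 'absent') occurs in Delta and Eta but conflicts with the nesting implied by the other characters — most parsimoniously interpreted as homoplasy.
Only Alpha, Beta, Delta, and Zeta show the derived state 'absent' for V, supporting them as a clade.
VI (derived state 'absent') is shared by Alpha and Beta — a synapomorphy uniting that clade.
VII (derived state 'present') is shared by all ingroup taxa — unites the whole ingroup.
Most parsimonious ingroup topology: (((((Beta,Alpha),Zeta),Delta),Gamma),Eta).
Changes per character on this tree: I: 1; II: 1; III: 1; IV: 2; V: 1; VI: 1; VII: 1.
Total = 8.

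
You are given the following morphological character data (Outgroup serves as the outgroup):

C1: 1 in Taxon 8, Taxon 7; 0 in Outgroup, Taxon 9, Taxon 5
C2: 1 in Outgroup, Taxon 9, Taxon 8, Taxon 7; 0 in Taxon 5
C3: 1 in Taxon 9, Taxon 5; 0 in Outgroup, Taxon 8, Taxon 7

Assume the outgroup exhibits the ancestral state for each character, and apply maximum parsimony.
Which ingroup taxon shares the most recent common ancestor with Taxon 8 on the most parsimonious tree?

Taxon 7

Character polarity is set by the outgroup: the derived state is whichever differs from the outgroup's state, so for C2 the derived state is '0', and for the remaining characters it is '1'.
C1 (derived state '1') is shared by Taxon 7 and Taxon 8 — a synapomorphy uniting that clade.
C2 (derived state '0') is unique to Taxon 5 (autapomorphy; uninformative for grouping).
C3: derived state '1' in Taxon 5 and Taxon 9 only — synapomorphy for {Taxon 5, Taxon 9}.
Most parsimonious ingroup topology: ((Taxon 9,Taxon 5),(Taxon 8,Taxon 7)).
Taxon 8 and Taxon 7 form a cherry on this tree, so they are sister taxa.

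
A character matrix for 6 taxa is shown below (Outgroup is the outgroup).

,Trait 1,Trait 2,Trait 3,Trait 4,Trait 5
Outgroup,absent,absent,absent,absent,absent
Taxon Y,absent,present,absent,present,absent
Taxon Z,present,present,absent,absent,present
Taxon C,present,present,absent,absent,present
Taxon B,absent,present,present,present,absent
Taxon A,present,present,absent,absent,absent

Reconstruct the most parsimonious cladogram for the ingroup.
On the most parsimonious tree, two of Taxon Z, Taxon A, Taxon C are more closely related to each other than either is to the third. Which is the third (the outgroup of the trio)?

Taxon A

The outgroup has state 'absent' for every character, so 'present' is the derived state throughout.
Only Taxon A, Taxon C, and Taxon Z show the derived state 'present' for Trait 1, supporting them as a clade.
All ingroup taxa share the derived state 'present' for Trait 2; it defines the ingroup but does not resolve relationships within it.
Trait 3: derived state 'present' in Taxon B only — an autapomorphy, so it tells us nothing about relationships among taxa.
Trait 4 (derived state 'present') is shared by Taxon B and Taxon Y — a synapomorphy uniting that clade.
Trait 5: derived state 'present' in Taxon C and Taxon Z only — synapomorphy for {Taxon C, Taxon Z}.
Most parsimonious ingroup topology: ((Taxon Y,Taxon B),((Taxon Z,Taxon C),Taxon A)).
Taxon C and Taxon Z share a more recent common ancestor with each other than either does with Taxon A, so Taxon A is the least closely related of the three.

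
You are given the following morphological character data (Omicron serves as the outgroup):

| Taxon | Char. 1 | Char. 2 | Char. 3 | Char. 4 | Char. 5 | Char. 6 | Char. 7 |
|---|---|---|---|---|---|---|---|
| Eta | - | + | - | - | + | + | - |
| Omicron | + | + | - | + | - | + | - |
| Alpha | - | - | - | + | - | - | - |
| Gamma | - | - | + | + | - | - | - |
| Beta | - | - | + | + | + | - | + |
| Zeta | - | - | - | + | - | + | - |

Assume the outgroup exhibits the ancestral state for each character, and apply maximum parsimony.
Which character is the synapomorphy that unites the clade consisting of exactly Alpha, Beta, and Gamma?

Char. 6

Character polarity is set by the outgroup: the derived state is whichever differs from the outgroup's state, so for Char. 1, Char. 2, Char. 4, Char. 6 the derived state is '-', and for the remaining characters it is '+'.
All ingroup taxa share the derived state '-' for Char. 1; it defines the ingroup but does not resolve relationships within it.
Only Alpha, Beta, Gamma, and Zeta show the derived state '-' for Char. 2, supporting them as a clade.
Char. 3 (derived state '+') is shared by Beta and Gamma — a synapomorphy uniting that clade.
Char. 4: derived state '-' in Eta only — an autapomorphy, so it tells us nothing about relationships among taxa.
Char. 5 groups Beta and Eta, which is incompatible with the clades supported by the remaining characters; treating it as convergent (homoplasy) costs fewer steps than any alternative tree.
Only Alpha, Beta, and Gamma show the derived state '-' for Char. 6, supporting them as a clade.
Char. 7 (derived state '+') is unique to Beta (autapomorphy; uninformative for grouping).
Most parsimonious ingroup topology: (((Alpha,(Gamma,Beta)),Zeta),Eta).
The clade {Alpha, Beta, Gamma} is supported by Char. 6: its derived state '-' occurs in exactly those taxa and in no other taxon (including the outgroup).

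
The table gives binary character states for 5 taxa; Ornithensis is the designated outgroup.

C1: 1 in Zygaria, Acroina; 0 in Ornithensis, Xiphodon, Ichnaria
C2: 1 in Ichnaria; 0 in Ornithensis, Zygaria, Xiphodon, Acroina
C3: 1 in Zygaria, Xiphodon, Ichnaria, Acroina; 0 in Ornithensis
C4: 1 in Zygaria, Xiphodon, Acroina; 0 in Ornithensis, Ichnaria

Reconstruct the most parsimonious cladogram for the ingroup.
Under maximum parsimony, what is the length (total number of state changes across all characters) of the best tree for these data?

4

The outgroup has state '0' for every character, so '1' is the derived state throughout.
C1: derived state '1' in Acroina and Zygaria only — synapomorphy for {Acroina, Zygaria}.
C2: derived state '1' in Ichnaria only — an autapomorphy, so it tells us nothing about relationships among taxa.
C3 (derived state '1') is shared by all ingroup taxa — unites the whole ingroup.
C4 (derived state '1') is shared by Acroina, Xiphodon, and Zygaria — a synapomorphy uniting that clade.
Most parsimonious ingroup topology: (((Zygaria,Acroina),Xiphodon),Ichnaria).
Changes per character on this tree: C1: 1; C2: 1; C3: 1; C4: 1.
Total = 4.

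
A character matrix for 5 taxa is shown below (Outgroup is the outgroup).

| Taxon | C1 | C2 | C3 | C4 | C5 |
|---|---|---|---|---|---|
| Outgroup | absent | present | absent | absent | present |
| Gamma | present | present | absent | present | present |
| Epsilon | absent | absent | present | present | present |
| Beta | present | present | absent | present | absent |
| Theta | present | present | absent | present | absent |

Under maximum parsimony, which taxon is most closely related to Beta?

Theta

Character polarity is set by the outgroup: the derived state is whichever differs from the outgroup's state, so for C2, C5 the derived state is 'absent', and for the remaining characters it is 'present'.
C1 (derived state 'present') is shared by Beta, Gamma, and Theta — a synapomorphy uniting that clade.
C2: derived state 'absent' in Epsilon only — an autapomorphy, so it tells us nothing about relationships among taxa.
C3: derived state 'present' in Epsilon only — an autapomorphy, so it tells us nothing about relationships among taxa.
All ingroup taxa share the derived state 'present' for C4; it defines the ingroup but does not resolve relationships within it.
C5 (derived state 'absent') is shared by Beta and Theta — a synapomorphy uniting that clade.
Most parsimonious ingroup topology: ((Gamma,(Beta,Theta)),Epsilon).
Beta and Theta form a cherry on this tree, so they are sister taxa.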